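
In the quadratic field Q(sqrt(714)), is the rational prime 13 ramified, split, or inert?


K = Q(sqrt(714)). Since d mod 4 = 2, disc(K) = 2856.
Check p | disc: 2856 mod 13 = 9.
p does not divide disc. Compute Legendre symbol (d/p):
12^((13-1)/2) mod 13 = 1
(d/p) = 1, so p splits: (p) = P*P' with e=1, f=1, g=2.
Therefore p is split.

split


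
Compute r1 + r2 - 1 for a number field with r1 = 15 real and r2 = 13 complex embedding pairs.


By Dirichlet's unit theorem:
rank = r1 + r2 - 1
= 15 + 13 - 1
= 27

27


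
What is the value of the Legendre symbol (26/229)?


p = 229 is prime, so compute (26/229) with the reciprocity algorithm (Jacobi-symbol steps: pull out 2s via (2/n), flip via reciprocity, reduce):
  pull out 2: (2/229) = -1  (since 229 mod 8 = 5)
  reciprocity: (13/229) -> +(229/13)
  reduce: (8/13)
  pull out 2: (2/13) = -1  (since 13 mod 8 = 5)
  pull out 2: (2/13) = -1  (since 13 mod 8 = 5)
  pull out 2: (2/13) = -1  (since 13 mod 8 = 5)
  (1/13) = 1
Product of signs = 1
(26/229) = 1

1


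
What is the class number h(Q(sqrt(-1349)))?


K = Q(sqrt(-1349)). d mod 4 = 3, so D = disc(K) = 4d = -5396
h(K) equals the number of primitive reduced positive-definite forms (a, b, c) = a*x^2 + b*x*y + c*y^2 with b^2 - 4ac = D,
where reduced means |b| <= a <= c, with b >= 0 whenever |b| = a or a = c, and primitive means gcd(a, b, c) = 1.
Reduced forces 3a^2 <= |D| = 5396, so 1 <= a <= 42; b must have the parity of D, and c = (b^2 - D)/(4a) must be an integer >= a.
Enumerate a = 1..42, b in [-a, a]:
  a=1: (1, 0, 1349)  [1]
  a=2: (2, 2, 675)  [1]
  a=3: (3, -2, 450), (3, 2, 450)  [2]
  a=4: none
  a=5: (5, -2, 270), (5, 2, 270)  [2]
  a=6: (6, -2, 225), (6, 2, 225)  [2]
  a=7: (7, -6, 194), (7, 6, 194)  [2]
  a=8: none
  a=9: (9, -2, 150), (9, 2, 150)  [2]
  a=10: (10, -2, 135), (10, 2, 135)  [2]
  a=11: (11, -4, 123), (11, 4, 123)  [2]
  a=12: none
  a=13: (13, -8, 105), (13, 8, 105)  [2]
  a=14: (14, -6, 97), (14, 6, 97)  [2]
  a=15: (15, -8, 91), (15, -2, 90), (15, 2, 90), (15, 8, 91)  [4]
  a=16..17: none
  a=18: (18, -2, 75), (18, 2, 75)  [2]
  a=19: (19, 0, 71)  [1]
  a=20: none
  a=21: (21, -20, 69), (21, -8, 65), (21, 8, 65), (21, 20, 69)  [4]
  a=22: (22, -18, 65), (22, 18, 65)  [2]
  a=23: (23, -20, 63), (23, 20, 63)  [2]
  a=24: none
  a=25: (25, -2, 54), (25, 2, 54)  [2]
  a=26: (26, -18, 55), (26, 18, 55)  [2]
  a=27: (27, -2, 50), (27, 2, 50)  [2]
  a=28..29: none
  a=30: (30, -22, 49), (30, -2, 45), (30, 2, 45), (30, 22, 49)  [4]
  a=31..32: none
  a=33: (33, -26, 46), (33, -4, 41), (33, 4, 41), (33, 26, 46)  [4]
  a=34: none
  a=35: (35, -22, 42), (35, -8, 39), (35, 8, 39), (35, 22, 42)  [4]
  a=36..37: none
  a=38: (38, 38, 45)  [1]
  a=39: (39, -34, 42), (39, 34, 42)  [2]
  a=40..42: none
Total reduced forms: 1 + 1 + 2 + 2 + 2 + 2 + 2 + 2 + 2 + 2 + 2 + 4 + 2 + 1 + 4 + 2 + 2 + 2 + 2 + 2 + 4 + 4 + 4 + 1 + 2 = 56
h = 56

56


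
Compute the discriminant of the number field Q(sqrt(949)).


For K = Q(sqrt(d)) with d squarefree: disc(K) = d if d = 1 mod 4, and disc(K) = 4d if d = 2 or 3 mod 4.
Here d = 949, and d mod 4 = 1.
d = 1 mod 4 (O_K = Z[(1+sqrt(d))/2]), so disc(K) = d = 949

949


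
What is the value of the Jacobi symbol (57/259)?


Compute (57/259) via quadratic reciprocity:
  reciprocity: (57/259) -> +(259/57)
  reduce: (31/57)
  reciprocity: (31/57) -> +(57/31)
  reduce: (26/31)
  pull out 2: (2/31) = +1  (since 31 mod 8 = 7)
  reciprocity: (13/31) -> +(31/13)
  reduce: (5/13)
  reciprocity: (5/13) -> +(13/5)
  reduce: (3/5)
  reciprocity: (3/5) -> +(5/3)
  reduce: (2/3)
  pull out 2: (2/3) = -1  (since 3 mod 8 = 3)
  (1/3) = 1
Product of signs = -1

-1


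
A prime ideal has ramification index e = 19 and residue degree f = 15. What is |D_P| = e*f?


|D_P| = e * f
= 19 * 15
= 285

285


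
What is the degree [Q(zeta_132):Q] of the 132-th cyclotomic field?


The degree equals Euler's totient phi(132).
132 = 2^2 * 3 * 11
phi(132) = 40

40


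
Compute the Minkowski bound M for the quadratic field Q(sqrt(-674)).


d = -674, d mod 4 = 2, so disc(K) = 4d = -2696; |disc(K)| = 2696
Imaginary quadratic field, so n = 2, s = r2 = 1, r1 = 0
M = (n!/n^n) * (4/pi)^s * sqrt(|disc(K)|) = (2!/2^2) * (4/pi)^1 * sqrt(2696)
= 0.5 * 1.273240 * 51.923020
= 33.0552

33.0552


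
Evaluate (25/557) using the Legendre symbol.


p = 557 is prime, so compute (25/557) with the reciprocity algorithm (Jacobi-symbol steps: pull out 2s via (2/n), flip via reciprocity, reduce):
  reciprocity: (25/557) -> +(557/25)
  reduce: (7/25)
  reciprocity: (7/25) -> +(25/7)
  reduce: (4/7)
  pull out 2: (2/7) = +1  (since 7 mod 8 = 7)
  pull out 2: (2/7) = +1  (since 7 mod 8 = 7)
  (1/7) = 1
Product of signs = 1
(25/557) = 1

1


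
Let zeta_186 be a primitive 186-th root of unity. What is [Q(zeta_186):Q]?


The degree equals Euler's totient phi(186).
186 = 2 * 3 * 31
phi(186) = 60

60


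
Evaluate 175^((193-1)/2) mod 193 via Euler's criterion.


p = 193 is prime and the exponent is (p-1)/2 = 96, so by Euler's criterion 175^96 = (175/193) = +1 or -1 mod 193.
Compute by square-and-multiply:
  96 = 64 + 32 (binary 1100000)
  Repeated squaring mod 193: 175^1 = 175, 175^2 = 131, 175^4 = 177, 175^8 = 63, 175^16 = 109, 175^32 = 108, 175^64 = 84
  175^96 = 175^64 * 175^32 = 84 * 108 mod 193
    84 * 108 = 9072 = 1 mod 193
  175^96 = 1 mod 193
Result 1: 175 is a quadratic residue mod 193.
175^96 mod 193 = 1

1


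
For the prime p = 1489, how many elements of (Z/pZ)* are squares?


For prime p, the number of non-zero quadratic residues is (p-1)/2.
= (1489-1)/2
= 744

744


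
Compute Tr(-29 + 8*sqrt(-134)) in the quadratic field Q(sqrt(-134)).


Tr(a + b*sqrt(d)) = (a + b*sqrt(d)) + (a - b*sqrt(d)) = 2a
= 2 * (-29)
= -58

-58


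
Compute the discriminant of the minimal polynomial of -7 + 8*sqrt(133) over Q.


The element -7 + 8*sqrt(133) has minimal polynomial:
x^2 + 14*x - 8463
Discriminant = (14)^2 - 4*(-8463)
= 196 + 33852
= 34048

34048


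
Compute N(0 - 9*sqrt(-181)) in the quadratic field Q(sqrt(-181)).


N(a + b*sqrt(d)) = a^2 - d*b^2
= (0)^2 - (-181)*(-9)^2
= 0 + 14661
= 14661

14661


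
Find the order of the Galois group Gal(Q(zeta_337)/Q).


|Gal(Q(zeta_337)/Q)| = phi(337)
= 336

336


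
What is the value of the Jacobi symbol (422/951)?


Compute (422/951) via quadratic reciprocity:
  pull out 2: (2/951) = +1  (since 951 mod 8 = 7)
  reciprocity: (211/951) -> -(951/211)
  reduce: (107/211)
  reciprocity: (107/211) -> -(211/107)
  reduce: (104/107)
  pull out 2: (2/107) = -1  (since 107 mod 8 = 3)
  pull out 2: (2/107) = -1  (since 107 mod 8 = 3)
  pull out 2: (2/107) = -1  (since 107 mod 8 = 3)
  reciprocity: (13/107) -> +(107/13)
  reduce: (3/13)
  reciprocity: (3/13) -> +(13/3)
  reduce: (1/3)
  (1/3) = 1
Product of signs = -1

-1


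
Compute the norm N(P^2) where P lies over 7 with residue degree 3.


N(P^a) = p^(a*f)
= 7^(2*3)
= 7^6
= 117649

117649


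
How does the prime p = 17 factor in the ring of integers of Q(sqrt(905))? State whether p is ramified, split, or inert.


K = Q(sqrt(905)). Since d mod 4 = 1, disc(K) = 905.
Check p | disc: 905 mod 17 = 4.
p does not divide disc. Compute Legendre symbol (d/p):
4^((17-1)/2) mod 17 = 1
(d/p) = 1, so p splits: (p) = P*P' with e=1, f=1, g=2.
Therefore p is split.

split


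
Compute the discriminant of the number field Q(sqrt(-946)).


For K = Q(sqrt(d)) with d squarefree: disc(K) = d if d = 1 mod 4, and disc(K) = 4d if d = 2 or 3 mod 4.
Here d = -946, and d mod 4 = 2.
d = 2 mod 4, not 1 (O_K = Z[sqrt(d)]), so disc(K) = 4d = 4 * (-946) = -3784

-3784


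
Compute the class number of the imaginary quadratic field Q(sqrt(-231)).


K = Q(sqrt(-231)). d mod 4 = 1, so D = disc(K) = d = -231
h(K) equals the number of primitive reduced positive-definite forms (a, b, c) = a*x^2 + b*x*y + c*y^2 with b^2 - 4ac = D,
where reduced means |b| <= a <= c, with b >= 0 whenever |b| = a or a = c, and primitive means gcd(a, b, c) = 1.
Reduced forces 3a^2 <= |D| = 231, so 1 <= a <= 8; b must have the parity of D, and c = (b^2 - D)/(4a) must be an integer >= a.
Enumerate a = 1..8, b in [-a, a]:
  a=1: (1, 1, 58)  [1]
  a=2: (2, -1, 29), (2, 1, 29)  [2]
  a=3: (3, 3, 20)  [1]
  a=4: (4, -3, 15), (4, 3, 15)  [2]
  a=5: (5, -3, 12), (5, 3, 12)  [2]
  a=6: (6, -3, 10), (6, 3, 10)  [2]
  a=7: (7, 7, 10)  [1]
  a=8: (8, 5, 8)  [1]
Total reduced forms: 1 + 2 + 1 + 2 + 2 + 2 + 1 + 1 = 12
h = 12

12


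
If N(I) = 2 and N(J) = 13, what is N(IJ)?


N(IJ) = N(I) * N(J)
= 2 * 13
= 26

26


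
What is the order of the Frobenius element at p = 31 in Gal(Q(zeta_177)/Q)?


The Frobenius at p in Gal(Q(zeta_n)/Q) = (Z/nZ)* is the class of p, so its order is ord_177(31), the smallest k >= 1 with 31^k = 1 mod 177.
n = 177 = 3 * 59, phi(177) = 116; the order divides phi(n).
Divisors of 116: 1, 2, 4, 29, 58, 116
Repeated squaring mod 177: 31^1 = 31, 31^2 = 76, 31^4 = 112, 31^8 = 154, 31^16 = 175, 31^32 = 4, 31^64 = 16
Test divisors in increasing order:
  k=1: 31^1 = 31 mod 177
  k=2: 31^2 = 76 mod 177
  k=4: 31^4 = 112 mod 177
  k=29: 31^29 = 175 * 154 * 112 * 31 = 58 mod 177
  k=58: 31^58 = 4 * 175 * 154 * 76 = 1 mod 177  <- first divisor giving 1
Order = 58

58


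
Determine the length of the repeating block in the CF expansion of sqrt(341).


Run the CF algorithm for sqrt(341).
a_0 = floor(sqrt(341)) = 18; set m_0=0, q_0=1.
Recurrence: m' = q*a - m,  q' = (d - m'^2)/q,  a' = floor((a_0 + m')/q').
  step 1: m=18, q=17, a=2
  step 2: m=16, q=5, a=6
  step 3: m=14, q=29, a=1
  step 4: m=15, q=4, a=8
  step 5: m=17, q=13, a=2
  step 6: m=9, q=20, a=1
  step 7: m=11, q=11, a=2
  step 8: m=11, q=20, a=1
  step 9: m=9, q=13, a=2
  step 10: m=17, q=4, a=8
  step 11: m=15, q=29, a=1
  step 12: m=14, q=5, a=6
  step 13: m=16, q=17, a=2
  step 14: m=18, q=1, a=36
a_14 = 2*a_0 = 36, so the period closes here.
sqrt(341) = [18; 2, 6, 1, 8, 2, 1, 2, 1, 2, 8, 1, 6, 2, 36]
Period length = 14

14


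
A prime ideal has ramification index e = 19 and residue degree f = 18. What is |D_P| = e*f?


|D_P| = e * f
= 19 * 18
= 342

342


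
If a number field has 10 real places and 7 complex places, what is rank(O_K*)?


By Dirichlet's unit theorem:
rank = r1 + r2 - 1
= 10 + 7 - 1
= 16

16


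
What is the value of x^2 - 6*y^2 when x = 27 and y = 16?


x^2 - d*y^2
= 27^2 - 6*16^2
= 729 - 1536
= -807

-807


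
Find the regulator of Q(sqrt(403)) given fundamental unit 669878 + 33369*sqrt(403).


epsilon = 669878 + 33369*sqrt(403)
= 1.3398e+06
R = ln(1.3398e+06)
= 14.1080

14.1080


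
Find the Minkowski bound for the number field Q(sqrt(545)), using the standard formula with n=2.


d = 545, d mod 4 = 1, so disc(K) = d = 545; |disc(K)| = 545
Real quadratic field, so n = 2, s = r2 = 0, r1 = 2
M = (n!/n^n) * (4/pi)^s * sqrt(|disc(K)|) = (2!/2^2) * (4/pi)^0 * sqrt(545)
= 0.5 * 1.000000 * 23.345235
= 11.6726

11.6726


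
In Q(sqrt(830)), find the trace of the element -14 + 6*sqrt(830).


Tr(a + b*sqrt(d)) = (a + b*sqrt(d)) + (a - b*sqrt(d)) = 2a
= 2 * (-14)
= -28

-28


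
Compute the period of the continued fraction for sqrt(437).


Run the CF algorithm for sqrt(437).
a_0 = floor(sqrt(437)) = 20; set m_0=0, q_0=1.
Recurrence: m' = q*a - m,  q' = (d - m'^2)/q,  a' = floor((a_0 + m')/q').
  step 1: m=20, q=37, a=1
  step 2: m=17, q=4, a=9
  step 3: m=19, q=19, a=2
  step 4: m=19, q=4, a=9
  step 5: m=17, q=37, a=1
  step 6: m=20, q=1, a=40
a_6 = 2*a_0 = 40, so the period closes here.
sqrt(437) = [20; 1, 9, 2, 9, 1, 40]
Period length = 6

6


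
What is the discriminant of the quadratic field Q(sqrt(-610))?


For K = Q(sqrt(d)) with d squarefree: disc(K) = d if d = 1 mod 4, and disc(K) = 4d if d = 2 or 3 mod 4.
Here d = -610, and d mod 4 = 2.
d = 2 mod 4, not 1 (O_K = Z[sqrt(d)]), so disc(K) = 4d = 4 * (-610) = -2440

-2440


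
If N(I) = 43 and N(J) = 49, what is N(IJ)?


N(IJ) = N(I) * N(J)
= 43 * 49
= 2107

2107


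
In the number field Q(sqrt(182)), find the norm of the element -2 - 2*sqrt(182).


N(a + b*sqrt(d)) = a^2 - d*b^2
= (-2)^2 - (182)*(-2)^2
= 4 - 728
= -724

-724


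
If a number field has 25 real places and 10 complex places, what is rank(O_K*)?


By Dirichlet's unit theorem:
rank = r1 + r2 - 1
= 25 + 10 - 1
= 34

34


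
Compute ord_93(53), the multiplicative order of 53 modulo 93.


We want ord_93(53), the smallest k >= 1 with 53^k = 1 mod 93.
n = 93 = 3 * 31, phi(93) = 60; the order divides phi(n).
Divisors of 60: 1, 2, 3, 4, 5, 6, 10, 12, 15, 20, 30, 60
Repeated squaring mod 93: 53^1 = 53, 53^2 = 19, 53^4 = 82, 53^8 = 28, 53^16 = 40, 53^32 = 19
Test divisors in increasing order:
  k=1: 53^1 = 53 mod 93
  k=2: 53^2 = 19 mod 93
  k=3: 53^3 = 19 * 53 = 77 mod 93
  k=4: 53^4 = 82 mod 93
  k=5: 53^5 = 82 * 53 = 68 mod 93
  k=6: 53^6 = 82 * 19 = 70 mod 93
  k=10: 53^10 = 28 * 19 = 67 mod 93
  k=12: 53^12 = 28 * 82 = 64 mod 93
  k=15: 53^15 = 28 * 82 * 19 * 53 = 92 mod 93
  k=20: 53^20 = 40 * 82 = 25 mod 93
  k=30: 53^30 = 40 * 28 * 82 * 19 = 1 mod 93  <- first divisor giving 1
Order = 30

30


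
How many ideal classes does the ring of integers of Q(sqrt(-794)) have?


K = Q(sqrt(-794)). d mod 4 = 2, so D = disc(K) = 4d = -3176
h(K) equals the number of primitive reduced positive-definite forms (a, b, c) = a*x^2 + b*x*y + c*y^2 with b^2 - 4ac = D,
where reduced means |b| <= a <= c, with b >= 0 whenever |b| = a or a = c, and primitive means gcd(a, b, c) = 1.
Reduced forces 3a^2 <= |D| = 3176, so 1 <= a <= 32; b must have the parity of D, and c = (b^2 - D)/(4a) must be an integer >= a.
Enumerate a = 1..32, b in [-a, a]:
  a=1: (1, 0, 794)  [1]
  a=2: (2, 0, 397)  [1]
  a=3: (3, -2, 265), (3, 2, 265)  [2]
  a=4: none
  a=5: (5, -2, 159), (5, 2, 159)  [2]
  a=6: (6, -4, 133), (6, 4, 133)  [2]
  a=7: (7, -4, 114), (7, 4, 114)  [2]
  a=8: none
  a=9: (9, -8, 90), (9, 8, 90)  [2]
  a=10: (10, -8, 81), (10, 8, 81)  [2]
  a=11: (11, -6, 73), (11, 6, 73)  [2]
  a=12: none
  a=13: (13, -10, 63), (13, 10, 63)  [2]
  a=14: (14, -4, 57), (14, 4, 57)  [2]
  a=15: (15, -8, 54), (15, -2, 53), (15, 2, 53), (15, 8, 54)  [4]
  a=16..17: none
  a=18: (18, -8, 45), (18, 8, 45)  [2]
  a=19: (19, -4, 42), (19, 4, 42)  [2]
  a=20: none
  a=21: (21, -10, 39), (21, -4, 38), (21, 4, 38), (21, 10, 39)  [4]
  a=22: (22, -16, 39), (22, 16, 39)  [2]
  a=23..24: none
  a=25: (25, -18, 35), (25, 18, 35)  [2]
  a=26: (26, -16, 33), (26, 16, 33)  [2]
  a=27: (27, -8, 30), (27, 8, 30)  [2]
  a=28..29: none
  a=30: (30, -28, 33), (30, 28, 33)  [2]
  a=31..32: none
Total reduced forms: 1 + 1 + 2 + 2 + 2 + 2 + 2 + 2 + 2 + 2 + 2 + 4 + 2 + 2 + 4 + 2 + 2 + 2 + 2 + 2 = 42
h = 42

42


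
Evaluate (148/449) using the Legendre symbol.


p = 449 is prime, so compute (148/449) with the reciprocity algorithm (Jacobi-symbol steps: pull out 2s via (2/n), flip via reciprocity, reduce):
  pull out 2: (2/449) = +1  (since 449 mod 8 = 1)
  pull out 2: (2/449) = +1  (since 449 mod 8 = 1)
  reciprocity: (37/449) -> +(449/37)
  reduce: (5/37)
  reciprocity: (5/37) -> +(37/5)
  reduce: (2/5)
  pull out 2: (2/5) = -1  (since 5 mod 8 = 5)
  (1/5) = 1
Product of signs = -1
(148/449) = -1

-1


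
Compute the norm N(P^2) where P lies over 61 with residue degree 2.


N(P^a) = p^(a*f)
= 61^(2*2)
= 61^4
= 13845841

13845841


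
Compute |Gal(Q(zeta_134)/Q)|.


|Gal(Q(zeta_134)/Q)| = phi(134)
= 66

66


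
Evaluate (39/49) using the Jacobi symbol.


Compute (39/49) via quadratic reciprocity:
  reciprocity: (39/49) -> +(49/39)
  reduce: (10/39)
  pull out 2: (2/39) = +1  (since 39 mod 8 = 7)
  reciprocity: (5/39) -> +(39/5)
  reduce: (4/5)
  pull out 2: (2/5) = -1  (since 5 mod 8 = 5)
  pull out 2: (2/5) = -1  (since 5 mod 8 = 5)
  (1/5) = 1
Product of signs = 1

1


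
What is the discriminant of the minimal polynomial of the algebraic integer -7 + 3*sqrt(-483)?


The element -7 + 3*sqrt(-483) has minimal polynomial:
x^2 + 14*x + 4396
Discriminant = (14)^2 - 4*(4396)
= 196 - 17584
= -17388

-17388


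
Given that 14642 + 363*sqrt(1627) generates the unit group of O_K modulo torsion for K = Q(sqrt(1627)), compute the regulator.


epsilon = 14642 + 363*sqrt(1627)
= 29284.0000
R = ln(29284.0000)
= 10.2848

10.2848


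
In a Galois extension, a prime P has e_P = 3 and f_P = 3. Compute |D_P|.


|D_P| = e * f
= 3 * 3
= 9

9


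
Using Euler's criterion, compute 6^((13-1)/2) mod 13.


p = 13 is prime and the exponent is (p-1)/2 = 6, so by Euler's criterion 6^6 = (6/13) = +1 or -1 mod 13.
Compute by square-and-multiply:
  6 = 4 + 2 (binary 110)
  Repeated squaring mod 13: 6^1 = 6, 6^2 = 10, 6^4 = 9
  6^6 = 6^4 * 6^2 = 9 * 10 mod 13
    9 * 10 = 90 = 12 mod 13
  6^6 = 12 mod 13
Result 12 = p - 1 = -1 mod 13: 6 is a quadratic non-residue mod 13. As a residue in [0, p-1] the value is 12.
6^6 mod 13 = 12

12


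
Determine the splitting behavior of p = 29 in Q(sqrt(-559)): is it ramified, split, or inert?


K = Q(sqrt(-559)). Since d mod 4 = 1, disc(K) = -559.
Check p | disc: -559 mod 29 = 21.
p does not divide disc. Compute Legendre symbol (d/p):
21^((29-1)/2) mod 29 = -1
(d/p) = -1, so p is inert: (p) stays prime with e=1, f=2, g=1.
Therefore p is inert.

inert


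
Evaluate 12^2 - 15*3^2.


x^2 - d*y^2
= 12^2 - 15*3^2
= 144 - 135
= 9

9


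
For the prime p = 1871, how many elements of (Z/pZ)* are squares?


For prime p, the number of non-zero quadratic residues is (p-1)/2.
= (1871-1)/2
= 935

935


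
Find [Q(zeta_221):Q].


The degree equals Euler's totient phi(221).
221 = 13 * 17
phi(221) = 192

192


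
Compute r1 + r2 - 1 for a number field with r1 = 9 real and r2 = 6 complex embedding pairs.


By Dirichlet's unit theorem:
rank = r1 + r2 - 1
= 9 + 6 - 1
= 14

14


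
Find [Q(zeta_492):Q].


The degree equals Euler's totient phi(492).
492 = 2^2 * 3 * 41
phi(492) = 160

160


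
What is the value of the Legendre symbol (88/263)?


p = 263 is prime, so compute (88/263) with the reciprocity algorithm (Jacobi-symbol steps: pull out 2s via (2/n), flip via reciprocity, reduce):
  pull out 2: (2/263) = +1  (since 263 mod 8 = 7)
  pull out 2: (2/263) = +1  (since 263 mod 8 = 7)
  pull out 2: (2/263) = +1  (since 263 mod 8 = 7)
  reciprocity: (11/263) -> -(263/11)
  reduce: (10/11)
  pull out 2: (2/11) = -1  (since 11 mod 8 = 3)
  reciprocity: (5/11) -> +(11/5)
  reduce: (1/5)
  (1/5) = 1
Product of signs = 1
(88/263) = 1

1


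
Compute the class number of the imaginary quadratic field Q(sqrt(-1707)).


K = Q(sqrt(-1707)). d mod 4 = 1, so D = disc(K) = d = -1707
h(K) equals the number of primitive reduced positive-definite forms (a, b, c) = a*x^2 + b*x*y + c*y^2 with b^2 - 4ac = D,
where reduced means |b| <= a <= c, with b >= 0 whenever |b| = a or a = c, and primitive means gcd(a, b, c) = 1.
Reduced forces 3a^2 <= |D| = 1707, so 1 <= a <= 23; b must have the parity of D, and c = (b^2 - D)/(4a) must be an integer >= a.
Enumerate a = 1..23, b in [-a, a]:
  a=1: (1, 1, 427)  [1]
  a=2: none
  a=3: (3, 3, 143)  [1]
  a=4..6: none
  a=7: (7, -1, 61), (7, 1, 61)  [2]
  a=8..10: none
  a=11: (11, -3, 39), (11, 3, 39)  [2]
  a=12: none
  a=13: (13, -3, 33), (13, 3, 33)  [2]
  a=14..20: none
  a=21: (21, -15, 23), (21, 15, 23)  [2]
  a=22..23: none
Total reduced forms: 1 + 1 + 2 + 2 + 2 + 2 = 10
h = 10

10


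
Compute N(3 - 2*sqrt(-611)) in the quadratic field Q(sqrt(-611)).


N(a + b*sqrt(d)) = a^2 - d*b^2
= (3)^2 - (-611)*(-2)^2
= 9 + 2444
= 2453

2453


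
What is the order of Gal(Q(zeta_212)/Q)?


|Gal(Q(zeta_212)/Q)| = phi(212)
= 104

104


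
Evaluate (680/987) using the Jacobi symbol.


Compute (680/987) via quadratic reciprocity:
  pull out 2: (2/987) = -1  (since 987 mod 8 = 3)
  pull out 2: (2/987) = -1  (since 987 mod 8 = 3)
  pull out 2: (2/987) = -1  (since 987 mod 8 = 3)
  reciprocity: (85/987) -> +(987/85)
  reduce: (52/85)
  pull out 2: (2/85) = -1  (since 85 mod 8 = 5)
  pull out 2: (2/85) = -1  (since 85 mod 8 = 5)
  reciprocity: (13/85) -> +(85/13)
  reduce: (7/13)
  reciprocity: (7/13) -> +(13/7)
  reduce: (6/7)
  pull out 2: (2/7) = +1  (since 7 mod 8 = 7)
  reciprocity: (3/7) -> -(7/3)
  reduce: (1/3)
  (1/3) = 1
Product of signs = 1

1


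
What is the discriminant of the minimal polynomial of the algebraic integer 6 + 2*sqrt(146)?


The element 6 + 2*sqrt(146) has minimal polynomial:
x^2 - 12*x - 548
Discriminant = (-12)^2 - 4*(-548)
= 144 + 2192
= 2336

2336


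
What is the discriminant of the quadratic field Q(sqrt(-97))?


For K = Q(sqrt(d)) with d squarefree: disc(K) = d if d = 1 mod 4, and disc(K) = 4d if d = 2 or 3 mod 4.
Here d = -97, and d mod 4 = 3.
d = 3 mod 4, not 1 (O_K = Z[sqrt(d)]), so disc(K) = 4d = 4 * (-97) = -388

-388


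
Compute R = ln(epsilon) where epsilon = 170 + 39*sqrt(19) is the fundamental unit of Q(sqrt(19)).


epsilon = 170 + 39*sqrt(19)
= 339.9971
R = ln(339.9971)
= 5.8289

5.8289


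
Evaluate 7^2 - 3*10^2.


x^2 - d*y^2
= 7^2 - 3*10^2
= 49 - 300
= -251

-251


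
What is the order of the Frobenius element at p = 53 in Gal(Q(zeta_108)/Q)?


The Frobenius at p in Gal(Q(zeta_n)/Q) = (Z/nZ)* is the class of p, so its order is ord_108(53), the smallest k >= 1 with 53^k = 1 mod 108.
n = 108 = 2^2 * 3^3, phi(108) = 36; the order divides phi(n).
Divisors of 36: 1, 2, 3, 4, 6, 9, 12, 18, 36
Repeated squaring mod 108: 53^1 = 53, 53^2 = 1, 53^4 = 1, 53^8 = 1, 53^16 = 1, 53^32 = 1
Test divisors in increasing order:
  k=1: 53^1 = 53 mod 108
  k=2: 53^2 = 1 mod 108  <- first divisor giving 1
Order = 2

2


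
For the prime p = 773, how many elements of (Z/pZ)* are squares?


For prime p, the number of non-zero quadratic residues is (p-1)/2.
= (773-1)/2
= 386

386


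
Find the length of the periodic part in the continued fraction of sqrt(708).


Run the CF algorithm for sqrt(708).
a_0 = floor(sqrt(708)) = 26; set m_0=0, q_0=1.
Recurrence: m' = q*a - m,  q' = (d - m'^2)/q,  a' = floor((a_0 + m')/q').
  step 1: m=26, q=32, a=1
  step 2: m=6, q=21, a=1
  step 3: m=15, q=23, a=1
  step 4: m=8, q=28, a=1
  step 5: m=20, q=11, a=4
  step 6: m=24, q=12, a=4
  step 7: m=24, q=11, a=4
  step 8: m=20, q=28, a=1
  step 9: m=8, q=23, a=1
  step 10: m=15, q=21, a=1
  step 11: m=6, q=32, a=1
  step 12: m=26, q=1, a=52
a_12 = 2*a_0 = 52, so the period closes here.
sqrt(708) = [26; 1, 1, 1, 1, 4, 4, 4, 1, 1, 1, 1, 52]
Period length = 12

12


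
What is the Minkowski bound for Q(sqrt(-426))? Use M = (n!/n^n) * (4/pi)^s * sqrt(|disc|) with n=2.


d = -426, d mod 4 = 2, so disc(K) = 4d = -1704; |disc(K)| = 1704
Imaginary quadratic field, so n = 2, s = r2 = 1, r1 = 0
M = (n!/n^n) * (4/pi)^s * sqrt(|disc(K)|) = (2!/2^2) * (4/pi)^1 * sqrt(1704)
= 0.5 * 1.273240 * 41.279535
= 26.2794

26.2794


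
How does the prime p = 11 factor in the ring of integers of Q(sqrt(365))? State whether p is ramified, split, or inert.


K = Q(sqrt(365)). Since d mod 4 = 1, disc(K) = 365.
Check p | disc: 365 mod 11 = 2.
p does not divide disc. Compute Legendre symbol (d/p):
2^((11-1)/2) mod 11 = -1
(d/p) = -1, so p is inert: (p) stays prime with e=1, f=2, g=1.
Therefore p is inert.

inert


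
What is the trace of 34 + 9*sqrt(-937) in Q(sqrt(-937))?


Tr(a + b*sqrt(d)) = (a + b*sqrt(d)) + (a - b*sqrt(d)) = 2a
= 2 * (34)
= 68

68


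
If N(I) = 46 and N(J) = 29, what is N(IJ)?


N(IJ) = N(I) * N(J)
= 46 * 29
= 1334

1334


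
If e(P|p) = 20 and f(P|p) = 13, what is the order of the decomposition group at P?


|D_P| = e * f
= 20 * 13
= 260

260


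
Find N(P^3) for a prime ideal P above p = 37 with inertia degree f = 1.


N(P^a) = p^(a*f)
= 37^(3*1)
= 37^3
= 50653

50653


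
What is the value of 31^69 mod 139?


p = 139 is prime and the exponent is (p-1)/2 = 69, so by Euler's criterion 31^69 = (31/139) = +1 or -1 mod 139.
Compute by square-and-multiply:
  69 = 64 + 4 + 1 (binary 1000101)
  Repeated squaring mod 139: 31^1 = 31, 31^2 = 127, 31^4 = 5, 31^8 = 25, 31^16 = 69, 31^32 = 35, 31^64 = 113
  31^69 = 31^64 * 31^4 * 31^1 = 113 * 5 * 31 mod 139
    113 * 5 = 565 = 9 mod 139
    9 * 31 = 279 = 1 mod 139
  31^69 = 1 mod 139
Result 1: 31 is a quadratic residue mod 139.
31^69 mod 139 = 1

1


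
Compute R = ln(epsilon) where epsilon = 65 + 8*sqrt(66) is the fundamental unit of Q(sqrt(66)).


epsilon = 65 + 8*sqrt(66)
= 129.9923
R = ln(129.9923)
= 4.8675

4.8675


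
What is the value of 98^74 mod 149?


p = 149 is prime and the exponent is (p-1)/2 = 74, so by Euler's criterion 98^74 = (98/149) = +1 or -1 mod 149.
Compute by square-and-multiply:
  74 = 64 + 8 + 2 (binary 1001010)
  Repeated squaring mod 149: 98^1 = 98, 98^2 = 68, 98^4 = 5, 98^8 = 25, 98^16 = 29, 98^32 = 96, 98^64 = 127
  98^74 = 98^64 * 98^8 * 98^2 = 127 * 25 * 68 mod 149
    127 * 25 = 3175 = 46 mod 149
    46 * 68 = 3128 = 148 mod 149
  98^74 = 148 mod 149
Result 148 = p - 1 = -1 mod 149: 98 is a quadratic non-residue mod 149. As a residue in [0, p-1] the value is 148.
98^74 mod 149 = 148

148


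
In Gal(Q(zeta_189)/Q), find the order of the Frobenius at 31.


The Frobenius at p in Gal(Q(zeta_n)/Q) = (Z/nZ)* is the class of p, so its order is ord_189(31), the smallest k >= 1 with 31^k = 1 mod 189.
n = 189 = 3^3 * 7, phi(189) = 108; the order divides phi(n).
Divisors of 108: 1, 2, 3, 4, 6, 9, 12, 18, 27, 36, 54, 108
Repeated squaring mod 189: 31^1 = 31, 31^2 = 16, 31^4 = 67, 31^8 = 142, 31^16 = 130, 31^32 = 79, 31^64 = 4
Test divisors in increasing order:
  k=1: 31^1 = 31 mod 189
  k=2: 31^2 = 16 mod 189
  k=3: 31^3 = 16 * 31 = 118 mod 189
  k=4: 31^4 = 67 mod 189
  k=6: 31^6 = 67 * 16 = 127 mod 189
  k=9: 31^9 = 142 * 31 = 55 mod 189
  k=12: 31^12 = 142 * 67 = 64 mod 189
  k=18: 31^18 = 130 * 16 = 1 mod 189  <- first divisor giving 1
Order = 18

18


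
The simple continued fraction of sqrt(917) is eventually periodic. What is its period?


Run the CF algorithm for sqrt(917).
a_0 = floor(sqrt(917)) = 30; set m_0=0, q_0=1.
Recurrence: m' = q*a - m,  q' = (d - m'^2)/q,  a' = floor((a_0 + m')/q').
  step 1: m=30, q=17, a=3
  step 2: m=21, q=28, a=1
  step 3: m=7, q=31, a=1
  step 4: m=24, q=11, a=4
  step 5: m=20, q=47, a=1
  step 6: m=27, q=4, a=14
  step 7: m=29, q=19, a=3
  step 8: m=28, q=7, a=8
  step 9: m=28, q=19, a=3
  step 10: m=29, q=4, a=14
  step 11: m=27, q=47, a=1
  step 12: m=20, q=11, a=4
  step 13: m=24, q=31, a=1
  step 14: m=7, q=28, a=1
  step 15: m=21, q=17, a=3
  step 16: m=30, q=1, a=60
a_16 = 2*a_0 = 60, so the period closes here.
sqrt(917) = [30; 3, 1, 1, 4, 1, 14, 3, 8, 3, 14, 1, 4, 1, 1, 3, 60]
Period length = 16

16


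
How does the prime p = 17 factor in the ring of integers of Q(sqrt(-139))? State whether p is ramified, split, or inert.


K = Q(sqrt(-139)). Since d mod 4 = 1, disc(K) = -139.
Check p | disc: -139 mod 17 = 14.
p does not divide disc. Compute Legendre symbol (d/p):
14^((17-1)/2) mod 17 = -1
(d/p) = -1, so p is inert: (p) stays prime with e=1, f=2, g=1.
Therefore p is inert.

inert


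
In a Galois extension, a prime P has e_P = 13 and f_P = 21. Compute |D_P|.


|D_P| = e * f
= 13 * 21
= 273

273


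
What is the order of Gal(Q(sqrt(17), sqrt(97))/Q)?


The 2 square roots of distinct primes are multiplicatively independent over Q,
so [K:Q] = 2^2 and Gal(K/Q) is isomorphic to (Z/2Z)^2.
|Gal| = 2^2 = 4

4


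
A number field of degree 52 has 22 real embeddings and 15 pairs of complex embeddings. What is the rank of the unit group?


By Dirichlet's unit theorem:
rank = r1 + r2 - 1
= 22 + 15 - 1
= 36

36


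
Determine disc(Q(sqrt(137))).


For K = Q(sqrt(d)) with d squarefree: disc(K) = d if d = 1 mod 4, and disc(K) = 4d if d = 2 or 3 mod 4.
Here d = 137, and d mod 4 = 1.
d = 1 mod 4 (O_K = Z[(1+sqrt(d))/2]), so disc(K) = d = 137

137


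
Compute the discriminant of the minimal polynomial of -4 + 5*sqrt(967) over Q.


The element -4 + 5*sqrt(967) has minimal polynomial:
x^2 + 8*x - 24159
Discriminant = (8)^2 - 4*(-24159)
= 64 + 96636
= 96700

96700


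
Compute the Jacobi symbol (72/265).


Compute (72/265) via quadratic reciprocity:
  pull out 2: (2/265) = +1  (since 265 mod 8 = 1)
  pull out 2: (2/265) = +1  (since 265 mod 8 = 1)
  pull out 2: (2/265) = +1  (since 265 mod 8 = 1)
  reciprocity: (9/265) -> +(265/9)
  reduce: (4/9)
  pull out 2: (2/9) = +1  (since 9 mod 8 = 1)
  pull out 2: (2/9) = +1  (since 9 mod 8 = 1)
  (1/9) = 1
Product of signs = 1

1


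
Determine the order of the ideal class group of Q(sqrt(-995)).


K = Q(sqrt(-995)). d mod 4 = 1, so D = disc(K) = d = -995
h(K) equals the number of primitive reduced positive-definite forms (a, b, c) = a*x^2 + b*x*y + c*y^2 with b^2 - 4ac = D,
where reduced means |b| <= a <= c, with b >= 0 whenever |b| = a or a = c, and primitive means gcd(a, b, c) = 1.
Reduced forces 3a^2 <= |D| = 995, so 1 <= a <= 18; b must have the parity of D, and c = (b^2 - D)/(4a) must be an integer >= a.
Enumerate a = 1..18, b in [-a, a]:
  a=1: (1, 1, 249)  [1]
  a=2: none
  a=3: (3, -1, 83), (3, 1, 83)  [2]
  a=4: none
  a=5: (5, 5, 51)  [1]
  a=6..8: none
  a=9: (9, -7, 29), (9, 7, 29)  [2]
  a=10..14: none
  a=15: (15, -5, 17), (15, 5, 17)  [2]
  a=16..18: none
Total reduced forms: 1 + 2 + 1 + 2 + 2 = 8
h = 8

8


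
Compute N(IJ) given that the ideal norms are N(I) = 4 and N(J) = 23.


N(IJ) = N(I) * N(J)
= 4 * 23
= 92

92


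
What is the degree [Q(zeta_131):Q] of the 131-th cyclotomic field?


The degree equals Euler's totient phi(131).
131 = 131
phi(131) = 130

130


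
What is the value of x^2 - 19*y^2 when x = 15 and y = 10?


x^2 - d*y^2
= 15^2 - 19*10^2
= 225 - 1900
= -1675

-1675


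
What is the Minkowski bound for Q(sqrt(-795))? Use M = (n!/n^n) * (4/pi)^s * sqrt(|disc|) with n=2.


d = -795, d mod 4 = 1, so disc(K) = d = -795; |disc(K)| = 795
Imaginary quadratic field, so n = 2, s = r2 = 1, r1 = 0
M = (n!/n^n) * (4/pi)^s * sqrt(|disc(K)|) = (2!/2^2) * (4/pi)^1 * sqrt(795)
= 0.5 * 1.273240 * 28.195744
= 17.9500

17.9500


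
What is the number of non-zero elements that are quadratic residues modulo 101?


For prime p, the number of non-zero quadratic residues is (p-1)/2.
= (101-1)/2
= 50

50


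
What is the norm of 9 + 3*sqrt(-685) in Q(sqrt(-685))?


N(a + b*sqrt(d)) = a^2 - d*b^2
= (9)^2 - (-685)*(3)^2
= 81 + 6165
= 6246

6246


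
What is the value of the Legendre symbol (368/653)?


p = 653 is prime, so compute (368/653) with the reciprocity algorithm (Jacobi-symbol steps: pull out 2s via (2/n), flip via reciprocity, reduce):
  pull out 2: (2/653) = -1  (since 653 mod 8 = 5)
  pull out 2: (2/653) = -1  (since 653 mod 8 = 5)
  pull out 2: (2/653) = -1  (since 653 mod 8 = 5)
  pull out 2: (2/653) = -1  (since 653 mod 8 = 5)
  reciprocity: (23/653) -> +(653/23)
  reduce: (9/23)
  reciprocity: (9/23) -> +(23/9)
  reduce: (5/9)
  reciprocity: (5/9) -> +(9/5)
  reduce: (4/5)
  pull out 2: (2/5) = -1  (since 5 mod 8 = 5)
  pull out 2: (2/5) = -1  (since 5 mod 8 = 5)
  (1/5) = 1
Product of signs = 1
(368/653) = 1

1


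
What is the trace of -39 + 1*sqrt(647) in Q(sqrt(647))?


Tr(a + b*sqrt(d)) = (a + b*sqrt(d)) + (a - b*sqrt(d)) = 2a
= 2 * (-39)
= -78

-78


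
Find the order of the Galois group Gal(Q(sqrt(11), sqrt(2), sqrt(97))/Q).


The 3 square roots of distinct primes are multiplicatively independent over Q,
so [K:Q] = 2^3 and Gal(K/Q) is isomorphic to (Z/2Z)^3.
|Gal| = 2^3 = 8

8


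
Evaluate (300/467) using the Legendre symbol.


p = 467 is prime, so compute (300/467) with the reciprocity algorithm (Jacobi-symbol steps: pull out 2s via (2/n), flip via reciprocity, reduce):
  pull out 2: (2/467) = -1  (since 467 mod 8 = 3)
  pull out 2: (2/467) = -1  (since 467 mod 8 = 3)
  reciprocity: (75/467) -> -(467/75)
  reduce: (17/75)
  reciprocity: (17/75) -> +(75/17)
  reduce: (7/17)
  reciprocity: (7/17) -> +(17/7)
  reduce: (3/7)
  reciprocity: (3/7) -> -(7/3)
  reduce: (1/3)
  (1/3) = 1
Product of signs = 1
(300/467) = 1

1


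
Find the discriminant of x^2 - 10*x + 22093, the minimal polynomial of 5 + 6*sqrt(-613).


The element 5 + 6*sqrt(-613) has minimal polynomial:
x^2 - 10*x + 22093
Discriminant = (-10)^2 - 4*(22093)
= 100 - 88372
= -88272

-88272


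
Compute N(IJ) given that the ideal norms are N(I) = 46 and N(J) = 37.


N(IJ) = N(I) * N(J)
= 46 * 37
= 1702

1702


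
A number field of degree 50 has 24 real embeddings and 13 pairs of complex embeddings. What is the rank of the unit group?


By Dirichlet's unit theorem:
rank = r1 + r2 - 1
= 24 + 13 - 1
= 36

36


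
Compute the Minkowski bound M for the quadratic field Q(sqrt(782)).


d = 782, d mod 4 = 2, so disc(K) = 4d = 3128; |disc(K)| = 3128
Real quadratic field, so n = 2, s = r2 = 0, r1 = 2
M = (n!/n^n) * (4/pi)^s * sqrt(|disc(K)|) = (2!/2^2) * (4/pi)^0 * sqrt(3128)
= 0.5 * 1.000000 * 55.928526
= 27.9643

27.9643


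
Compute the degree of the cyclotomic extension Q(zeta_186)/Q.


The degree equals Euler's totient phi(186).
186 = 2 * 3 * 31
phi(186) = 60

60


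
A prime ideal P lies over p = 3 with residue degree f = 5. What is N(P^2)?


N(P^a) = p^(a*f)
= 3^(2*5)
= 3^10
= 59049

59049


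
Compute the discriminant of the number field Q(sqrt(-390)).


For K = Q(sqrt(d)) with d squarefree: disc(K) = d if d = 1 mod 4, and disc(K) = 4d if d = 2 or 3 mod 4.
Here d = -390, and d mod 4 = 2.
d = 2 mod 4, not 1 (O_K = Z[sqrt(d)]), so disc(K) = 4d = 4 * (-390) = -1560

-1560


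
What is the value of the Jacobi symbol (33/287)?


Compute (33/287) via quadratic reciprocity:
  reciprocity: (33/287) -> +(287/33)
  reduce: (23/33)
  reciprocity: (23/33) -> +(33/23)
  reduce: (10/23)
  pull out 2: (2/23) = +1  (since 23 mod 8 = 7)
  reciprocity: (5/23) -> +(23/5)
  reduce: (3/5)
  reciprocity: (3/5) -> +(5/3)
  reduce: (2/3)
  pull out 2: (2/3) = -1  (since 3 mod 8 = 3)
  (1/3) = 1
Product of signs = -1

-1


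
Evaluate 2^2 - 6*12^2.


x^2 - d*y^2
= 2^2 - 6*12^2
= 4 - 864
= -860

-860


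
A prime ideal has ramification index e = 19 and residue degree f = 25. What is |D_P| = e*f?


|D_P| = e * f
= 19 * 25
= 475

475


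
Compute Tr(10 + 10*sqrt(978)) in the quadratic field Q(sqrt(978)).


Tr(a + b*sqrt(d)) = (a + b*sqrt(d)) + (a - b*sqrt(d)) = 2a
= 2 * (10)
= 20

20


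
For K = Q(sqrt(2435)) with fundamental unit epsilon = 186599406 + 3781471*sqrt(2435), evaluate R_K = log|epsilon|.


epsilon = 186599406 + 3781471*sqrt(2435)
= 3.7320e+08
R = ln(3.7320e+08)
= 19.7376

19.7376


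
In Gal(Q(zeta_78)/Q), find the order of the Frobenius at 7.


The Frobenius at p in Gal(Q(zeta_n)/Q) = (Z/nZ)* is the class of p, so its order is ord_78(7), the smallest k >= 1 with 7^k = 1 mod 78.
n = 78 = 2 * 3 * 13, phi(78) = 24; the order divides phi(n).
Divisors of 24: 1, 2, 3, 4, 6, 8, 12, 24
Repeated squaring mod 78: 7^1 = 7, 7^2 = 49, 7^4 = 61, 7^8 = 55, 7^16 = 61
Test divisors in increasing order:
  k=1: 7^1 = 7 mod 78
  k=2: 7^2 = 49 mod 78
  k=3: 7^3 = 49 * 7 = 31 mod 78
  k=4: 7^4 = 61 mod 78
  k=6: 7^6 = 61 * 49 = 25 mod 78
  k=8: 7^8 = 55 mod 78
  k=12: 7^12 = 55 * 61 = 1 mod 78  <- first divisor giving 1
Order = 12

12


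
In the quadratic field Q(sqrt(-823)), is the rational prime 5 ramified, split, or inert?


K = Q(sqrt(-823)). Since d mod 4 = 1, disc(K) = -823.
Check p | disc: -823 mod 5 = 2.
p does not divide disc. Compute Legendre symbol (d/p):
2^((5-1)/2) mod 5 = -1
(d/p) = -1, so p is inert: (p) stays prime with e=1, f=2, g=1.
Therefore p is inert.

inert


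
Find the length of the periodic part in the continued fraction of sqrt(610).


Run the CF algorithm for sqrt(610).
a_0 = floor(sqrt(610)) = 24; set m_0=0, q_0=1.
Recurrence: m' = q*a - m,  q' = (d - m'^2)/q,  a' = floor((a_0 + m')/q').
  step 1: m=24, q=34, a=1
  step 2: m=10, q=15, a=2
  step 3: m=20, q=14, a=3
  step 4: m=22, q=9, a=5
  step 5: m=23, q=9, a=5
  step 6: m=22, q=14, a=3
  step 7: m=20, q=15, a=2
  step 8: m=10, q=34, a=1
  step 9: m=24, q=1, a=48
a_9 = 2*a_0 = 48, so the period closes here.
sqrt(610) = [24; 1, 2, 3, 5, 5, 3, 2, 1, 48]
Period length = 9

9


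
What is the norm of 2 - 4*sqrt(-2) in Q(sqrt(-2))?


N(a + b*sqrt(d)) = a^2 - d*b^2
= (2)^2 - (-2)*(-4)^2
= 4 + 32
= 36

36


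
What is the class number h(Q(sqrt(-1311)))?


K = Q(sqrt(-1311)). d mod 4 = 1, so D = disc(K) = d = -1311
h(K) equals the number of primitive reduced positive-definite forms (a, b, c) = a*x^2 + b*x*y + c*y^2 with b^2 - 4ac = D,
where reduced means |b| <= a <= c, with b >= 0 whenever |b| = a or a = c, and primitive means gcd(a, b, c) = 1.
Reduced forces 3a^2 <= |D| = 1311, so 1 <= a <= 20; b must have the parity of D, and c = (b^2 - D)/(4a) must be an integer >= a.
Enumerate a = 1..20, b in [-a, a]:
  a=1: (1, 1, 328)  [1]
  a=2: (2, -1, 164), (2, 1, 164)  [2]
  a=3: (3, 3, 110)  [1]
  a=4: (4, -1, 82), (4, 1, 82)  [2]
  a=5: (5, -3, 66), (5, 3, 66)  [2]
  a=6: (6, -3, 55), (6, 3, 55)  [2]
  a=7: none
  a=8: (8, -1, 41), (8, 1, 41)  [2]
  a=9: none
  a=10: (10, -7, 34), (10, -3, 33), (10, 3, 33), (10, 7, 34)  [4]
  a=11: (11, -3, 30), (11, 3, 30)  [2]
  a=12: (12, -9, 29), (12, 9, 29)  [2]
  a=13..14: none
  a=15: (15, -3, 22), (15, 3, 22)  [2]
  a=16: (16, -15, 24), (16, 15, 24)  [2]
  a=17: (17, -7, 20), (17, 7, 20)  [2]
  a=18: none
  a=19: (19, 19, 22)  [1]
  a=20: (20, 17, 20)  [1]
Total reduced forms: 1 + 2 + 1 + 2 + 2 + 2 + 2 + 4 + 2 + 2 + 2 + 2 + 2 + 1 + 1 = 28
h = 28

28


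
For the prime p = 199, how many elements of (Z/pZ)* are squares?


For prime p, the number of non-zero quadratic residues is (p-1)/2.
= (199-1)/2
= 99

99


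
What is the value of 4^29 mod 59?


p = 59 is prime and the exponent is (p-1)/2 = 29, so by Euler's criterion 4^29 = (4/59) = +1 or -1 mod 59.
Compute by square-and-multiply:
  29 = 16 + 8 + 4 + 1 (binary 11101)
  Repeated squaring mod 59: 4^1 = 4, 4^2 = 16, 4^4 = 20, 4^8 = 46, 4^16 = 51
  4^29 = 4^16 * 4^8 * 4^4 * 4^1 = 51 * 46 * 20 * 4 mod 59
    51 * 46 = 2346 = 45 mod 59
    45 * 20 = 900 = 15 mod 59
    15 * 4 = 60 = 1 mod 59
  4^29 = 1 mod 59
Result 1: 4 is a quadratic residue mod 59.
4^29 mod 59 = 1

1


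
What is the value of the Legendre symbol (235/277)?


p = 277 is prime, so compute (235/277) with the reciprocity algorithm (Jacobi-symbol steps: pull out 2s via (2/n), flip via reciprocity, reduce):
  reciprocity: (235/277) -> +(277/235)
  reduce: (42/235)
  pull out 2: (2/235) = -1  (since 235 mod 8 = 3)
  reciprocity: (21/235) -> +(235/21)
  reduce: (4/21)
  pull out 2: (2/21) = -1  (since 21 mod 8 = 5)
  pull out 2: (2/21) = -1  (since 21 mod 8 = 5)
  (1/21) = 1
Product of signs = -1
(235/277) = -1

-1


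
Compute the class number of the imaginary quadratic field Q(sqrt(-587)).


K = Q(sqrt(-587)). d mod 4 = 1, so D = disc(K) = d = -587
h(K) equals the number of primitive reduced positive-definite forms (a, b, c) = a*x^2 + b*x*y + c*y^2 with b^2 - 4ac = D,
where reduced means |b| <= a <= c, with b >= 0 whenever |b| = a or a = c, and primitive means gcd(a, b, c) = 1.
Reduced forces 3a^2 <= |D| = 587, so 1 <= a <= 13; b must have the parity of D, and c = (b^2 - D)/(4a) must be an integer >= a.
Enumerate a = 1..13, b in [-a, a]:
  a=1: (1, 1, 147)  [1]
  a=2: none
  a=3: (3, -1, 49), (3, 1, 49)  [2]
  a=4..6: none
  a=7: (7, -1, 21), (7, 1, 21)  [2]
  a=8: none
  a=9: (9, -5, 17), (9, 5, 17)  [2]
  a=10..13: none
Total reduced forms: 1 + 2 + 2 + 2 = 7
h = 7

7


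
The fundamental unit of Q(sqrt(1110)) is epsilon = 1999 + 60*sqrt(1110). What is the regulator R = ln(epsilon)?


epsilon = 1999 + 60*sqrt(1110)
= 3997.9997
R = ln(3997.9997)
= 8.2935

8.2935


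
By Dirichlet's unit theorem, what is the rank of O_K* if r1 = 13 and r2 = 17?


By Dirichlet's unit theorem:
rank = r1 + r2 - 1
= 13 + 17 - 1
= 29

29


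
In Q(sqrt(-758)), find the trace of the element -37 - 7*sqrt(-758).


Tr(a + b*sqrt(d)) = (a + b*sqrt(d)) + (a - b*sqrt(d)) = 2a
= 2 * (-37)
= -74

-74


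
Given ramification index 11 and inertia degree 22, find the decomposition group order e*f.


|D_P| = e * f
= 11 * 22
= 242

242
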